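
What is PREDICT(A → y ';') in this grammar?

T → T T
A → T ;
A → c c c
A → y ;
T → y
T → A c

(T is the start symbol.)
PREDICT(A → y ';') = (FIRST(RHS) \ {ε}) ∪ (FOLLOW(A) if ε ∈ FIRST(RHS), i.e. RHS ⇒* ε)
FIRST(y ';') = { 'y' }
ε ∉ FIRST(y ';'), so FOLLOW(A) is not added.
PREDICT(A → y ';') = { 'y' }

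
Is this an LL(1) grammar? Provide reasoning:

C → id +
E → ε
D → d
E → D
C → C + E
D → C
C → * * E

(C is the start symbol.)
No. Predict set conflict for C: { 'id' }

A grammar is LL(1) if for each non-terminal N with multiple productions, the predict sets of those productions are pairwise disjoint, where PREDICT(N → α) = (FIRST(α) \ {ε}) ∪ (FOLLOW(N) if α ⇒* ε).

Relevant sets:
  FIRST(C) = { '*', 'id' }
  FIRST(D) = { '*', 'd', 'id' }
  FOLLOW(E) = { $, '+' }

For C:
  PREDICT(C → id '+') = { 'id' }
  PREDICT(C → C '+' E) = { '*', 'id' }
  PREDICT(C → '*' '*' E) = { '*' }
For E:
  PREDICT(E → ε) = { $, '+' }
  PREDICT(E → D) = { '*', 'd', 'id' }
For D:
  PREDICT(D → d) = { 'd' }
  PREDICT(D → C) = { '*', 'id' }

Conflict found: Predict set conflict for C: { 'id' }
The grammar is NOT LL(1).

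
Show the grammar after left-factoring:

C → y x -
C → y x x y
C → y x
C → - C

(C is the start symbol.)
C → y x C'
C' → -
C' → x y
C' → ε
C → - C

Left-factoring transforms A → αβ₁ | αβ₂ into A → αA' and A' → β₁ | β₂
(α is the longest common prefix among the alternatives). Repeat until
no nonterminal has two alternatives with a common prefix.

Round 1: C has alternatives sharing prefix 'y x'. Introduce C': C → y x C'
  Add: C' → -
  Add: C' → x y
  Add: C' → ε

No remaining common prefixes — done.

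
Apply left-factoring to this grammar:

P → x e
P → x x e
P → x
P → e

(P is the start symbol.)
P → x P'
P' → e
P' → x e
P' → ε
P → e

Left-factoring transforms A → αβ₁ | αβ₂ into A → αA' and A' → β₁ | β₂
(α is the longest common prefix among the alternatives). Repeat until
no nonterminal has two alternatives with a common prefix.

Round 1: P has alternatives sharing prefix 'x'. Introduce P': P → x P'
  Add: P' → e
  Add: P' → x e
  Add: P' → ε

No remaining common prefixes — done.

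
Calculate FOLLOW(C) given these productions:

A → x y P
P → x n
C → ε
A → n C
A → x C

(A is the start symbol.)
{ $ }

To compute FOLLOW(C), find every occurrence of C on a right-hand side N → α C β: add FIRST(β) \ {ε}, and if β is empty or nullable also add FOLLOW(N). Iterate to a fixed point.

In A → n C: C is at the end, add FOLLOW(A)
In A → x C: C is at the end, add FOLLOW(A)

The FOLLOW sets referred to above (computed the same way, to a fixed point):
  FOLLOW(A) = { $ }

Taking the union: FOLLOW(C) = { $ }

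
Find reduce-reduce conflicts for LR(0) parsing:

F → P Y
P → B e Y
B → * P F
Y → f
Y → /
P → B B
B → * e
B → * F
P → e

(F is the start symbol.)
A reduce-reduce conflict occurs when an LR(0) state has two complete items [A → α .] and [B → β .] — both call for a reduction, and with no lookahead the parser cannot choose between them.

Augment with F' → F and build the canonical LR(0) collection (I0 = CLOSURE({[F' → . F]}), then GOTO on every symbol after a dot until no new states appear). It has 16 states:
  I0: { [B → . * F], [B → . * P F], [B → . * e], [F → . P Y], [F' → . F], [P → . B B], [P → . B e Y], [P → . e] }  — shift
  I1: { [B → * . F], [B → * . P F], [B → * . e], [B → . * F], [B → . * P F], [B → . * e], [F → . P Y], [P → . B B], [P → . B e Y], [P → . e] }  — shift
  I2: { [B → . * F], [B → . * P F], [B → . * e], [P → B . B], [P → B . e Y] }  — shift
  I3: { [F' → F .] }  — accept
  I4: { [F → P . Y], [Y → . /], [Y → . f] }  — shift
  I5: { [P → e .] }  — reduce
  I6: { [Y → / .] }  — reduce
  I7: { [F → P Y .] }  — reduce
  I8: { [Y → f .] }  — reduce
  I9: { [P → B B .] }  — reduce
  I10: { [P → B e . Y], [Y → . /], [Y → . f] }  — shift
  I11: { [P → B e Y .] }  — reduce
  I12: { [B → * F .] }  — reduce
  I13: { [B → * P . F], [B → . * F], [B → . * P F], [B → . * e], [F → . P Y], [F → P . Y], [P → . B B], [P → . B e Y], [P → . e], [Y → . /], [Y → . f] }  — shift
  I14: { [B → * e .], [P → e .] }  — 2 reduces
  I15: { [B → * P F .] }  — reduce

I14 contains complete items [B → * e .], [P → e .] — reduce-reduce conflict.

Answer: Yes — I14: [B → * e .] vs [P → e .]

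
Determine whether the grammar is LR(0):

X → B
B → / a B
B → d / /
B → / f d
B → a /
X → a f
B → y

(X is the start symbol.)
Yes, the grammar is LR(0)

A grammar is LR(0) if no state in the canonical LR(0) collection has:
  - both a shift item (dot before a terminal) and a complete item (shift-reduce conflict), or
  - two or more complete items (reduce-reduce conflict; the accept item [X' → X .] counts as a complete item here).

Augment with X' → X and build the canonical LR(0) collection (I0 = CLOSURE({[X' → . X]}), then GOTO on every symbol after a dot until no new states appear). It has 16 states:
  I0: { [B → . / a B], [B → . / f d], [B → . a /], [B → . d / /], [B → . y], [X → . B], [X → . a f], [X' → . X] }  — shift
  I1: { [B → / . a B], [B → / . f d] }  — shift
  I2: { [X → B .] }  — reduce
  I3: { [X' → X .] }  — accept
  I4: { [B → a . /], [X → a . f] }  — shift
  I5: { [B → d . / /] }  — shift
  I6: { [B → y .] }  — reduce
  I7: { [B → d / . /] }  — shift
  I8: { [B → d / / .] }  — reduce
  I9: { [B → a / .] }  — reduce
  I10: { [X → a f .] }  — reduce
  I11: { [B → . / a B], [B → . / f d], [B → . a /], [B → . d / /], [B → . y], [B → / a . B] }  — shift
  I12: { [B → / f . d] }  — shift
  I13: { [B → / f d .] }  — reduce
  I14: { [B → / a B .] }  — reduce
  I15: { [B → a . /] }  — shift

Every state is either a pure shift/goto state or contains exactly one complete item and nothing to shift — no conflicts. The grammar is LR(0).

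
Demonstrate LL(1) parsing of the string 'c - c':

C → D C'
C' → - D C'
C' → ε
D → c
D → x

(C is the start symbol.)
Stack is shown with the top on the left.

Stack     Input    Action
-------------------------
C $       c - c $  output C → D C'
D C' $    c - c $  output D → c
c C' $    c - c $  match 'c'
C' $      - c $    output C' → - D C'
- D C' $  - c $    match '-'
D C' $    c $      output D → c
c C' $    c $      match 'c'
C' $      $        output C' → ε
$         $        accept

The string is accepted.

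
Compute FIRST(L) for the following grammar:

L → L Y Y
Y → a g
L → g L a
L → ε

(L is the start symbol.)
FIRST sets of the other non-terminals involved (by the same procedure, iterated to a fixed point):
  FIRST(Y) = { 'a' }

From L → L Y Y:
  - L is the symbol being defined: contributes nothing new
    L is nullable, so continue to the next symbol
  - Y is a non-terminal: add FIRST(Y) \ {ε} = { 'a' }
    Y is not nullable, so stop
From L → g L a:
  - g is a terminal: add 'g' and stop
From L → ε:
  - ε-production, so ε ∈ FIRST(L)

Collecting: FIRST(L) = { 'a', 'g', ε }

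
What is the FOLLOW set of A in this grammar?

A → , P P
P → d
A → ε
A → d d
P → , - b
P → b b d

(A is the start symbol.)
To compute FOLLOW(A), find every occurrence of A on a right-hand side N → α A β: add FIRST(β) \ {ε}, and if β is empty or nullable also add FOLLOW(N). Iterate to a fixed point.

A is the start symbol, so $ ∈ FOLLOW(A).
A does not occur on any right-hand side.

Taking the union: FOLLOW(A) = { $ }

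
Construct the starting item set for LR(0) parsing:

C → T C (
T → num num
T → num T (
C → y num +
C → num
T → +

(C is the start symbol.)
{ [C → . T C (], [C → . num], [C → . y num +], [C' → . C], [T → . +], [T → . num T (], [T → . num num] }

First, augment the grammar with C' → C
I₀ = CLOSURE({ [C' → . C] }):
  [C' → . C] has the dot before C: add [C → . T C (], [C → . y num +], [C → . num]
  [C → . T C (] has the dot before T: add [T → . num num], [T → . num T (], [T → . +]
No further items can be added.

I₀ = { [C → . T C (], [C → . num], [C → . y num +], [C' → . C], [T → . +], [T → . num T (], [T → . num num] }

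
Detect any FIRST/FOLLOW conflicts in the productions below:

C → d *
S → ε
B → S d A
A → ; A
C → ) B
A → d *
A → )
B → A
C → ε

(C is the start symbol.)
No FIRST/FOLLOW conflicts.

Nullable non-terminals: C, S.

C: nullable alternative(s) C → ε; FOLLOW(C) = { $ }
  C → d *: FIRST \ {ε} = { 'd' } — disjoint from FOLLOW(C)
  C → ) B: FIRST \ {ε} = { ')' } — disjoint from FOLLOW(C)
  C → ε: FIRST \ {ε} = { } — this is the only nullable alternative, skip
S has a nullable alternative but only one production, so nothing to check.

A, B have no nullable alternative, so no FIRST/FOLLOW check is needed there.

No FIRST/FOLLOW conflicts found.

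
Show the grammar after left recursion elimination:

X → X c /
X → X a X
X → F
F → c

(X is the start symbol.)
X is directly left-recursive. The standard transformation for
  A → A α₁ | ... | A α_m | β₁ | ... | β_n
is
  A  → β₁ A' | ... | β_n A'
  A' → α₁ A' | ... | α_m A' | ε

X → F becomes X → F X'
X → X c / becomes X' → c / X'
X → X a X becomes X' → a X X'
Add X' → ε

Productions for other non-terminals are unchanged:
  F → c

Resulting grammar:
X → F X'
X' → c / X'
X' → a X X'
X' → ε
F → c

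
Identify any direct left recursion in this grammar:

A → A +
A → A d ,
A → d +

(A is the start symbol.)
Direct left recursion occurs when N → N α for some non-terminal N (the right-hand side begins with the left-hand side itself).

A → A +: LEFT RECURSIVE (starts with A)
A → A d ,: LEFT RECURSIVE (starts with A)
A → d +: starts with d

The grammar has direct left recursion on: A.

Answer: Yes, A is left-recursive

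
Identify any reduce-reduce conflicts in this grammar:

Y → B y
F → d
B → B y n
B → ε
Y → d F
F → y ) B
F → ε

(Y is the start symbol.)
Augment with Y' → Y and build the canonical LR(0) collection (I0 = CLOSURE({[Y' → . Y]}), then GOTO on every symbol after a dot until no new states appear). It has 12 states:
  I0: { [B → . B y n], [B → .], [Y → . B y], [Y → . d F], [Y' → . Y] }  — shift, reduce
  I1: { [B → B . y n], [Y → B . y] }  — shift
  I2: { [Y' → Y .] }  — accept
  I3: { [F → . d], [F → . y ) B], [F → .], [Y → d . F] }  — shift, reduce
  I4: { [Y → d F .] }  — reduce
  I5: { [F → d .] }  — reduce
  I6: { [F → y . ) B] }  — shift
  I7: { [B → . B y n], [B → .], [F → y ) . B] }  — reduce
  I8: { [B → B . y n], [F → y ) B .] }  — shift, reduce
  I9: { [B → B y . n] }  — shift
  I10: { [B → B y n .] }  — reduce
  I11: { [B → B y . n], [Y → B y .] }  — shift, reduce

No state contains more than one complete item.

Answer: No reduce-reduce conflicts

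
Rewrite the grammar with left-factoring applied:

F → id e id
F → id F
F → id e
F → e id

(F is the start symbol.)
Left-factoring transforms A → αβ₁ | αβ₂ into A → αA' and A' → β₁ | β₂
(α is the longest common prefix among the alternatives). Repeat until
no nonterminal has two alternatives with a common prefix.

Round 1: F has alternatives sharing prefix 'id'. Introduce F': F → id F'
  Add: F' → e id
  Add: F' → F
  Add: F' → e

Round 2: F' has alternatives sharing prefix 'e'. Introduce F'': F' → e F''
  Add: F'' → id
  Add: F'' → ε

No remaining common prefixes — done.

Resulting grammar:
F → id F'
F' → e F''
F'' → id
F'' → ε
F' → F
F → e id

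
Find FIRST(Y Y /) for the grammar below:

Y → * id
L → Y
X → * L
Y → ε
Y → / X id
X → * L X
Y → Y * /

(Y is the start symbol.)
FIRST sets of the non-terminals involved (from the grammar, by fixed-point iteration):
  FIRST(Y) = { '*', '/', ε }

To compute FIRST(Y Y /), process the symbols left to right:
Symbol Y is a non-terminal. Add FIRST(Y) \ {ε} = { '*', '/' }
Y is nullable (ε ∈ FIRST(Y)), continue to the next symbol.
Symbol Y is a non-terminal. Add FIRST(Y) \ {ε} = { '*', '/' }
Y is nullable (ε ∈ FIRST(Y)), continue to the next symbol.
Symbol / is a terminal. Add '/' and stop.
FIRST(Y Y /) = { '*', '/' }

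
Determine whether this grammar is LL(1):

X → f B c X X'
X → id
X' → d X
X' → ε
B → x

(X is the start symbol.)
No. Predict set conflict for X': { 'd' }

A grammar is LL(1) if for each non-terminal N with multiple productions, the predict sets of those productions are pairwise disjoint, where PREDICT(N → α) = (FIRST(α) \ {ε}) ∪ (FOLLOW(N) if α ⇒* ε).

Relevant sets:
  FOLLOW(X') = { $, 'd' }

For X:
  PREDICT(X → f B c X X') = { 'f' }
  PREDICT(X → id) = { 'id' }
For X':
  PREDICT(X' → d X) = { 'd' }
  PREDICT(X' → ε) = { $, 'd' }
B has a single production, so nothing to check there.

Conflict found: Predict set conflict for X': { 'd' }
The grammar is NOT LL(1).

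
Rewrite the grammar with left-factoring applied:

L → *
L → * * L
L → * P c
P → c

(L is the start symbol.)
Left-factoring transforms A → αβ₁ | αβ₂ into A → αA' and A' → β₁ | β₂
(α is the longest common prefix among the alternatives). Repeat until
no nonterminal has two alternatives with a common prefix.

Round 1: L has alternatives sharing prefix '*'. Introduce L': L → * L'
  Add: L' → ε
  Add: L' → * L
  Add: L' → P c

No remaining common prefixes — done.

Resulting grammar:
L → * L'
L' → ε
L' → * L
L' → P c
P → c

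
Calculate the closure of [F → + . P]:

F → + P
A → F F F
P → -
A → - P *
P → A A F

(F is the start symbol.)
Start with: [F → + . P]
  [F → + . P] has the dot before P: add [P → . -], [P → . A A F]
  [P → . A A F] has the dot before A: add [A → . F F F], [A → . - P *]
  [A → . F F F] has the dot before F: add [F → . + P]
No further items can be added.

CLOSURE = { [A → . - P *], [A → . F F F], [F → + . P], [F → . + P], [P → . -], [P → . A A F] }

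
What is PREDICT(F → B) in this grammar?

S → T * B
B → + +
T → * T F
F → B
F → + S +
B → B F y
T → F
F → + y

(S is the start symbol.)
{ '+' }

PREDICT(F → B) = (FIRST(RHS) \ {ε}) ∪ (FOLLOW(F) if ε ∈ FIRST(RHS), i.e. RHS ⇒* ε)
FIRST(B) = { '+' }
FIRST(B) = { '+' }
ε ∉ FIRST(B), so FOLLOW(F) is not added.
PREDICT(F → B) = { '+' }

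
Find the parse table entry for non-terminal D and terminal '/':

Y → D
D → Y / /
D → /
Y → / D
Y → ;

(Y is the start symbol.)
To find M[D, '/'], we find productions for D where '/' is in the predict set (PREDICT(N → α) = (FIRST(α) \ {ε}) ∪ (FOLLOW(N) if α ⇒* ε)).

Relevant sets:
  FIRST(Y) = { '/', ';' }

D → Y / /: PREDICT = { '/', ';' }
  '/' is in predict set, so this production goes in M[D, '/']
D → /: PREDICT = { '/' }
  '/' is in predict set, so this production goes in M[D, '/']

M[D, '/'] = D → Y / /, D → /  (a multiply-defined cell — the grammar is not LL(1))

Answer: D → Y / /, D → /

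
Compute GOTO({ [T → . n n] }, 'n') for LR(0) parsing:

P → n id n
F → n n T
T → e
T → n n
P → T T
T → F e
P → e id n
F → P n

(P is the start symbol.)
{ [T → n . n] }

GOTO(I, 'n') = CLOSURE({ [A → αX.β] : [A → α.Xβ] ∈ I, X = 'n' })

Items with dot before 'n', with the dot advanced:
  [T → . n n] → [T → n . n]
Closure adds nothing (no advanced item has the dot before a non-terminal).

GOTO = { [T → n . n] }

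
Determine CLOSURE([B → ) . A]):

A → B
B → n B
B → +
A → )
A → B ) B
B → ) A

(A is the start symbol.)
To compute CLOSURE, for each item [A → α.Bβ] where B is a non-terminal, add [B → .γ] for all productions B → γ; repeat for the newly added items until nothing changes.

Start with: [B → ) . A]
  [B → ) . A] has the dot before A: add [A → . B], [A → . )], [A → . B ) B]
  [A → . B] has the dot before B: add [B → . n B], [B → . +], [B → . ) A]
No further items can be added.

CLOSURE = { [A → . )], [A → . B ) B], [A → . B], [B → ) . A], [B → . ) A], [B → . +], [B → . n B] }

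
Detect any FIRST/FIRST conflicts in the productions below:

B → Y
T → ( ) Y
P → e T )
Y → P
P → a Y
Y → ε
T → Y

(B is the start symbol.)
No FIRST/FIRST conflicts.

A FIRST/FIRST conflict occurs when two productions N → α and N → β for the same non-terminal have FIRST(α) ∩ FIRST(β) ≠ ∅ (with ε ∈ FIRST of a nullable right-hand side, so two nullable alternatives also conflict).

FIRST sets of the non-terminals at (or reachable through a nullable prefix from) the front of some alternative:
  FIRST(Y) = { 'a', 'e', ε }
  FIRST(P) = { 'a', 'e' }

Productions for T:
  T → ( ) Y: FIRST = { '(' }
  T → Y: FIRST = { 'a', 'e', ε }
Productions for P:
  P → e T ): FIRST = { 'e' }
  P → a Y: FIRST = { 'a' }
Productions for Y:
  Y → P: FIRST = { 'a', 'e' }
  Y → ε: FIRST = { ε }
B has only one production, so no FIRST/FIRST conflict is possible there.

All alternatives of each non-terminal have pairwise disjoint FIRST sets.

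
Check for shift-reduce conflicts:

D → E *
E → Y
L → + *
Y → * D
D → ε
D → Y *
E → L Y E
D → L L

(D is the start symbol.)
Yes — I0: [D → .] vs [L → . + *]; I1: [D → .] vs [L → . + *]; I6: [E → Y .] vs [D → Y . *]

A shift-reduce conflict occurs when an LR(0) state has both:
  - a complete (reduce) item [A → α .] (dot at the end), and
  - a shift item [B → β . c γ] (dot before a terminal).

Augment with D' → D and build the canonical LR(0) collection (I0 = CLOSURE({[D' → . D]}), then GOTO on every symbol after a dot until no new states appear). It has 16 states:
  I0: { [D → . E *], [D → . L L], [D → . Y *], [D → .], [D' → . D], [E → . L Y E], [E → . Y], [L → . + *], [Y → . * D] }  — shift, reduce
  I1: { [D → . E *], [D → . L L], [D → . Y *], [D → .], [E → . L Y E], [E → . Y], [L → . + *], [Y → * . D], [Y → . * D] }  — shift, reduce
  I2: { [L → + . *] }  — shift
  I3: { [D' → D .] }  — accept
  I4: { [D → E . *] }  — shift
  I5: { [D → L . L], [E → L . Y E], [L → . + *], [Y → . * D] }  — shift
  I6: { [D → Y . *], [E → Y .] }  — shift, reduce
  I7: { [D → Y * .] }  — reduce
  I8: { [D → L L .] }  — reduce
  I9: { [E → . L Y E], [E → . Y], [E → L Y . E], [L → . + *], [Y → . * D] }  — shift
  I10: { [E → L Y E .] }  — reduce
  I11: { [E → L . Y E], [Y → . * D] }  — shift
  I12: { [E → Y .] }  — reduce
  I13: { [D → E * .] }  — reduce
  I14: { [L → + * .] }  — reduce
  I15: { [Y → * D .] }  — reduce

I0 contains reduce item [D → .] and shift items [L → . + *], [Y → . * D] — shift-reduce conflict.
I1 contains reduce item [D → .] and shift items [L → . + *], [Y → . * D] — shift-reduce conflict.
I6 contains reduce item [E → Y .] and shift item [D → Y . *] — shift-reduce conflict.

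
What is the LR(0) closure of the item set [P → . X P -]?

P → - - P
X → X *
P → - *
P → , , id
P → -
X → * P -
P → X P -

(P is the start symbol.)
{ [P → . X P -], [X → . * P -], [X → . X *] }

Start with: [P → . X P -]
  [P → . X P -] has the dot before X: add [X → . X *], [X → . * P -]
No further items can be added.

CLOSURE = { [P → . X P -], [X → . * P -], [X → . X *] }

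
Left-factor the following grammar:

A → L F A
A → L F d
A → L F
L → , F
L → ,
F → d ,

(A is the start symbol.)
Left-factoring transforms A → αβ₁ | αβ₂ into A → αA' and A' → β₁ | β₂
(α is the longest common prefix among the alternatives). Repeat until
no nonterminal has two alternatives with a common prefix.

Round 1: A has alternatives sharing prefix 'L F'. Introduce A': A → L F A'
  Add: A' → A
  Add: A' → d
  Add: A' → ε

Round 2: L has alternatives sharing prefix ','. Introduce L': L → , L'
  Add: L' → F
  Add: L' → ε

No remaining common prefixes — done.

Resulting grammar:
A → L F A'
A' → A
A' → d
A' → ε
L → , L'
L' → F
L' → ε
F → d ,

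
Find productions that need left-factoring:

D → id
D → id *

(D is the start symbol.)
Left-factoring is needed when two productions for the same non-terminal
share a common prefix on the right-hand side.

Productions for D:
  D → id
  D → id *

Found common prefix 'id' in productions for D

Answer: Yes, D has productions with common prefix 'id'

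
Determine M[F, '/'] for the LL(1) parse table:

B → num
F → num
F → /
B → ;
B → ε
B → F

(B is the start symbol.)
To find M[F, '/'], we find productions for F where '/' is in the predict set (PREDICT(N → α) = (FIRST(α) \ {ε}) ∪ (FOLLOW(N) if α ⇒* ε)).

F → num: PREDICT = { 'num' }
F → /: PREDICT = { '/' }
  '/' is in predict set, so this production goes in M[F, '/']

M[F, '/'] = F → /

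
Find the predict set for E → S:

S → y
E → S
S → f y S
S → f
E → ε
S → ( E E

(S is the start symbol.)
{ '(', 'f', 'y' }

PREDICT(E → S) = (FIRST(RHS) \ {ε}) ∪ (FOLLOW(E) if ε ∈ FIRST(RHS), i.e. RHS ⇒* ε)
FIRST(S) = { '(', 'f', 'y' }
FIRST(S) = { '(', 'f', 'y' }
ε ∉ FIRST(S), so FOLLOW(E) is not added.
PREDICT(E → S) = { '(', 'f', 'y' }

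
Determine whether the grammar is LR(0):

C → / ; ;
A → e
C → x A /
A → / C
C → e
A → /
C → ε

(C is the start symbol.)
Augment with C' → C and build the canonical LR(0) collection (I0 = CLOSURE({[C' → . C]}), then GOTO on every symbol after a dot until no new states appear). It has 12 states:
  I0: { [C → . / ; ;], [C → . e], [C → . x A /], [C → .], [C' → . C] }  — shift, reduce
  I1: { [C → / . ; ;] }  — shift
  I2: { [C' → C .] }  — accept
  I3: { [C → e .] }  — reduce
  I4: { [A → . / C], [A → . /], [A → . e], [C → x . A /] }  — shift
  I5: { [A → / . C], [A → / .], [C → . / ; ;], [C → . e], [C → . x A /], [C → .] }  — shift, 2 reduces
  I6: { [C → x A . /] }  — shift
  I7: { [A → e .] }  — reduce
  I8: { [C → x A / .] }  — reduce
  I9: { [A → / C .] }  — reduce
  I10: { [C → / ; . ;] }  — shift
  I11: { [C → / ; ; .] }  — reduce

Conflict in state I0:
  Shift-reduce conflict between [C → .] and [C → . / ; ;]
So the grammar is NOT LR(0).

Answer: No. Shift-reduce conflict between [C → .] and [C → . / ; ;]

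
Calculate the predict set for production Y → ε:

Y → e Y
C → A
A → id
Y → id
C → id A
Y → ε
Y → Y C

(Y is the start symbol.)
PREDICT(Y → ε) = (FIRST(RHS) \ {ε}) ∪ (FOLLOW(Y) if ε ∈ FIRST(RHS), i.e. RHS ⇒* ε)
The right-hand side is ε (FIRST(ε) = { ε }), so the predict set is FOLLOW(Y) = { $, 'id' }
PREDICT(Y → ε) = { $, 'id' }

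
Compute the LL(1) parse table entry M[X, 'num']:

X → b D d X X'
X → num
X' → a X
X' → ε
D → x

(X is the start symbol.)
X → num

To find M[X, 'num'], we find productions for X where 'num' is in the predict set (PREDICT(N → α) = (FIRST(α) \ {ε}) ∪ (FOLLOW(N) if α ⇒* ε)).

X → b D d X X': PREDICT = { 'b' }
X → num: PREDICT = { 'num' }
  'num' is in predict set, so this production goes in M[X, 'num']

M[X, 'num'] = X → num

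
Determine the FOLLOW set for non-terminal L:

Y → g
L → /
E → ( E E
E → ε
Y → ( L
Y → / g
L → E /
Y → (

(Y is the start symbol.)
{ $ }

In Y → ( L: L is at the end, add FOLLOW(Y)

The FOLLOW sets referred to above (computed the same way, to a fixed point):
  FOLLOW(Y) = { $ }

Taking the union: FOLLOW(L) = { $ }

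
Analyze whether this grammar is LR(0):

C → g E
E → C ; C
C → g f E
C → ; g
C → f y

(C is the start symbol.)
Yes, the grammar is LR(0)

Augment with C' → C and build the canonical LR(0) collection (I0 = CLOSURE({[C' → . C]}), then GOTO on every symbol after a dot until no new states appear). It has 13 states:
  I0: { [C → . ; g], [C → . f y], [C → . g E], [C → . g f E], [C' → . C] }  — shift
  I1: { [C → ; . g] }  — shift
  I2: { [C' → C .] }  — accept
  I3: { [C → f . y] }  — shift
  I4: { [C → . ; g], [C → . f y], [C → . g E], [C → . g f E], [C → g . E], [C → g . f E], [E → . C ; C] }  — shift
  I5: { [E → C . ; C] }  — shift
  I6: { [C → g E .] }  — reduce
  I7: { [C → . ; g], [C → . f y], [C → . g E], [C → . g f E], [C → f . y], [C → g f . E], [E → . C ; C] }  — shift
  I8: { [C → g f E .] }  — reduce
  I9: { [C → f y .] }  — reduce
  I10: { [C → . ; g], [C → . f y], [C → . g E], [C → . g f E], [E → C ; . C] }  — shift
  I11: { [E → C ; C .] }  — reduce
  I12: { [C → ; g .] }  — reduce

Every state is either a pure shift/goto state or contains exactly one complete item and nothing to shift — no conflicts. The grammar is LR(0).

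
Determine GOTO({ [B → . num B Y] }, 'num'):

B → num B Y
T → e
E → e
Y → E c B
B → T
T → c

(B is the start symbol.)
{ [B → . T], [B → . num B Y], [B → num . B Y], [T → . c], [T → . e] }

GOTO(I, 'num') = CLOSURE({ [A → αX.β] : [A → α.Xβ] ∈ I, X = 'num' })

Items with dot before 'num', with the dot advanced:
  [B → . num B Y] → [B → num . B Y]
Closure of the advanced items:
  [B → num . B Y] has the dot before B: add [B → . num B Y], [B → . T]
  [B → . T] has the dot before T: add [T → . e], [T → . c]

GOTO = { [B → . T], [B → . num B Y], [B → num . B Y], [T → . c], [T → . e] }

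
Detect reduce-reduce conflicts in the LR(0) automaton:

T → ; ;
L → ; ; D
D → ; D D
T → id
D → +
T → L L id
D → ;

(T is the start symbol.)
A reduce-reduce conflict occurs when an LR(0) state has two complete items [A → α .] and [B → β .] — both call for a reduction, and with no lookahead the parser cannot choose between them.

Augment with T' → T and build the canonical LR(0) collection (I0 = CLOSURE({[T' → . T]}), then GOTO on every symbol after a dot until no new states appear). It has 15 states:
  I0: { [L → . ; ; D], [T → . ; ;], [T → . L L id], [T → . id], [T' → . T] }  — shift
  I1: { [L → ; . ; D], [T → ; . ;] }  — shift
  I2: { [L → . ; ; D], [T → L . L id] }  — shift
  I3: { [T' → T .] }  — accept
  I4: { [T → id .] }  — reduce
  I5: { [L → ; . ; D] }  — shift
  I6: { [T → L L . id] }  — shift
  I7: { [T → L L id .] }  — reduce
  I8: { [D → . +], [D → . ; D D], [D → . ;], [L → ; ; . D] }  — shift
  I9: { [D → + .] }  — reduce
  I10: { [D → . +], [D → . ; D D], [D → . ;], [D → ; . D D], [D → ; .] }  — shift, reduce
  I11: { [L → ; ; D .] }  — reduce
  I12: { [D → . +], [D → . ; D D], [D → . ;], [D → ; D . D] }  — shift
  I13: { [D → ; D D .] }  — reduce
  I14: { [D → . +], [D → . ; D D], [D → . ;], [L → ; ; . D], [T → ; ; .] }  — shift, reduce

No state contains more than one complete item.

Answer: No reduce-reduce conflicts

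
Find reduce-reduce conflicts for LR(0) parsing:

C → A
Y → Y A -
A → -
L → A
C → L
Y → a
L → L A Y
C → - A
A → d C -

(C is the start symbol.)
Yes — I2: [C → A .] vs [L → A .]

Augment with C' → C and build the canonical LR(0) collection (I0 = CLOSURE({[C' → . C]}), then GOTO on every symbol after a dot until no new states appear). It has 15 states:
  I0: { [A → . -], [A → . d C -], [C → . - A], [C → . A], [C → . L], [C' → . C], [L → . A], [L → . L A Y] }  — shift
  I1: { [A → - .], [A → . -], [A → . d C -], [C → - . A] }  — shift, reduce
  I2: { [C → A .], [L → A .] }  — 2 reduces
  I3: { [C' → C .] }  — accept
  I4: { [A → . -], [A → . d C -], [C → L .], [L → L . A Y] }  — shift, reduce
  I5: { [A → . -], [A → . d C -], [A → d . C -], [C → . - A], [C → . A], [C → . L], [L → . A], [L → . L A Y] }  — shift
  I6: { [A → d C . -] }  — shift
  I7: { [A → d C - .] }  — reduce
  I8: { [A → - .] }  — reduce
  I9: { [L → L A . Y], [Y → . Y A -], [Y → . a] }  — shift
  I10: { [A → . -], [A → . d C -], [L → L A Y .], [Y → Y . A -] }  — shift, reduce
  I11: { [Y → a .] }  — reduce
  I12: { [Y → Y A . -] }  — shift
  I13: { [Y → Y A - .] }  — reduce
  I14: { [C → - A .] }  — reduce

I2 contains complete items [C → A .], [L → A .] — reduce-reduce conflict.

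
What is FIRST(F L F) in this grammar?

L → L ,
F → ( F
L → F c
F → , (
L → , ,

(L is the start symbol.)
FIRST sets of the non-terminals involved (from the grammar, by fixed-point iteration):
  FIRST(F) = { '(', ',' }

To compute FIRST(F L F), process the symbols left to right:
Symbol F is a non-terminal. Add FIRST(F) \ {ε} = { '(', ',' }
F is not nullable (ε ∉ FIRST(F)), so stop here.
FIRST(F L F) = { '(', ',' }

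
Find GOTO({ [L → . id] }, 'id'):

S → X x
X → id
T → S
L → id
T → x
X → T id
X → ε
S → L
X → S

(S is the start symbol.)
{ [L → id .] }

GOTO(I, 'id') = CLOSURE({ [A → αX.β] : [A → α.Xβ] ∈ I, X = 'id' })

Items with dot before 'id', with the dot advanced:
  [L → . id] → [L → id .]
Closure adds nothing (no advanced item has the dot before a non-terminal).

GOTO = { [L → id .] }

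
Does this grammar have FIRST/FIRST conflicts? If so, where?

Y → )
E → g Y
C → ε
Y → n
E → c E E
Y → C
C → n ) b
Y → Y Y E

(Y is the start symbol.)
A FIRST/FIRST conflict occurs when two productions N → α and N → β for the same non-terminal have FIRST(α) ∩ FIRST(β) ≠ ∅ (with ε ∈ FIRST of a nullable right-hand side, so two nullable alternatives also conflict).

FIRST sets of the non-terminals at (or reachable through a nullable prefix from) the front of some alternative:
  FIRST(C) = { 'n', ε }
  FIRST(Y) = { ')', 'c', 'g', 'n', ε }
  FIRST(E) = { 'c', 'g' }

Productions for Y:
  Y → ): FIRST = { ')' }
  Y → n: FIRST = { 'n' }
  Y → C: FIRST = { 'n', ε }
  Y → Y Y E: FIRST = { ')', 'c', 'g', 'n' }
Productions for E:
  E → g Y: FIRST = { 'g' }
  E → c E E: FIRST = { 'c' }
Productions for C:
  C → ε: FIRST = { ε }
  C → n ) b: FIRST = { 'n' }

Conflict for Y: Y → ) and Y → Y Y E
  Overlap: { ')' }
Conflict for Y: Y → n and Y → C
  Overlap: { 'n' }
Conflict for Y: Y → n and Y → Y Y E
  Overlap: { 'n' }
Conflict for Y: Y → C and Y → Y Y E
  Overlap: { 'n' }

Answer: Yes. Y → ')' / Y → Y Y E on { ')' }; Y → n / Y → C on { 'n' }; Y → n / Y → Y Y E on { 'n' }; Y → C / Y → Y Y E on { 'n' }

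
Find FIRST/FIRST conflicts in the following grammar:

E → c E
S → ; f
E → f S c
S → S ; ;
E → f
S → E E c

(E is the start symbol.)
A FIRST/FIRST conflict occurs when two productions N → α and N → β for the same non-terminal have FIRST(α) ∩ FIRST(β) ≠ ∅ (with ε ∈ FIRST of a nullable right-hand side, so two nullable alternatives also conflict).

FIRST sets of the non-terminals at (or reachable through a nullable prefix from) the front of some alternative:
  FIRST(S) = { ';', 'c', 'f' }
  FIRST(E) = { 'c', 'f' }

Productions for E:
  E → c E: FIRST = { 'c' }
  E → f S c: FIRST = { 'f' }
  E → f: FIRST = { 'f' }
Productions for S:
  S → ; f: FIRST = { ';' }
  S → S ; ;: FIRST = { ';', 'c', 'f' }
  S → E E c: FIRST = { 'c', 'f' }

Conflict for E: E → f S c and E → f
  Overlap: { 'f' }
Conflict for S: S → ; f and S → S ; ;
  Overlap: { ';' }
Conflict for S: S → S ; ; and S → E E c
  Overlap: { 'c', 'f' }

Answer: Yes. E → f S c / E → f on { 'f' }; S → ';' f / S → S ';' ';' on { ';' }; S → S ';' ';' / S → E E c on { 'c', 'f' }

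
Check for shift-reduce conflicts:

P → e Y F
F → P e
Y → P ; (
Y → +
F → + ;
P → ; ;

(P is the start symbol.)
No shift-reduce conflicts

A shift-reduce conflict occurs when an LR(0) state has both:
  - a complete (reduce) item [A → α .] (dot at the end), and
  - a shift item [B → β . c γ] (dot before a terminal).

Augment with P' → P and build the canonical LR(0) collection (I0 = CLOSURE({[P' → . P]}), then GOTO on every symbol after a dot until no new states appear). It has 15 states:
  I0: { [P → . ; ;], [P → . e Y F], [P' → . P] }  — shift
  I1: { [P → ; . ;] }  — shift
  I2: { [P' → P .] }  — accept
  I3: { [P → . ; ;], [P → . e Y F], [P → e . Y F], [Y → . +], [Y → . P ; (] }  — shift
  I4: { [Y → + .] }  — reduce
  I5: { [Y → P . ; (] }  — shift
  I6: { [F → . + ;], [F → . P e], [P → . ; ;], [P → . e Y F], [P → e Y . F] }  — shift
  I7: { [F → + . ;] }  — shift
  I8: { [P → e Y F .] }  — reduce
  I9: { [F → P . e] }  — shift
  I10: { [F → P e .] }  — reduce
  I11: { [F → + ; .] }  — reduce
  I12: { [Y → P ; . (] }  — shift
  I13: { [Y → P ; ( .] }  — reduce
  I14: { [P → ; ; .] }  — reduce

No state contains both a complete item and a shift item.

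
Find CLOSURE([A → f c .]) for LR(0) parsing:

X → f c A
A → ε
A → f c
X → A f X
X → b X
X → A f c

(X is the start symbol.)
Start with: [A → f c .]
The dot is at the end, so nothing is added.

CLOSURE = { [A → f c .] }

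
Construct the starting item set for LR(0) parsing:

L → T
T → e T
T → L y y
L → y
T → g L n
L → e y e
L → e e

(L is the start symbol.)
First, augment the grammar with L' → L
I₀ = CLOSURE({ [L' → . L] }):
  [L' → . L] has the dot before L: add [L → . T], [L → . y], [L → . e y e], [L → . e e]
  [L → . T] has the dot before T: add [T → . e T], [T → . L y y], [T → . g L n]
No further items can be added.

I₀ = { [L → . T], [L → . e e], [L → . e y e], [L → . y], [L' → . L], [T → . L y y], [T → . e T], [T → . g L n] }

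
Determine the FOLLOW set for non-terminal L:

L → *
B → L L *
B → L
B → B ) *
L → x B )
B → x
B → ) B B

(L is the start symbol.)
To compute FOLLOW(L), find every occurrence of L on a right-hand side N → α L β: add FIRST(β) \ {ε}, and if β is empty or nullable also add FOLLOW(N). Iterate to a fixed point.

L is the start symbol, so $ ∈ FOLLOW(L).
In B → L L *: L is followed by L '*', add FIRST(L '*') \ {ε} = { '*', 'x' }
In B → L L *: L is followed by '*', add FIRST('*') \ {ε} = { '*' }
In B → L: L is at the end, add FOLLOW(B)

The FOLLOW sets referred to above (computed the same way, to a fixed point):
  FOLLOW(B) = { ')', '*', 'x' }

Taking the union: FOLLOW(L) = { $, ')', '*', 'x' }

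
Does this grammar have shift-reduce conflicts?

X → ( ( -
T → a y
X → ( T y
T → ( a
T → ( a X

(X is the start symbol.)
Yes — I9: [T → ( a .] vs [X → . ( ( -]

Augment with X' → X and build the canonical LR(0) collection (I0 = CLOSURE({[X' → . X]}), then GOTO on every symbol after a dot until no new states appear). It has 11 states:
  I0: { [X → . ( ( -], [X → . ( T y], [X' → . X] }  — shift
  I1: { [T → . ( a X], [T → . ( a], [T → . a y], [X → ( . ( -], [X → ( . T y] }  — shift
  I2: { [X' → X .] }  — accept
  I3: { [T → ( . a X], [T → ( . a], [X → ( ( . -] }  — shift
  I4: { [X → ( T . y] }  — shift
  I5: { [T → a . y] }  — shift
  I6: { [T → a y .] }  — reduce
  I7: { [X → ( T y .] }  — reduce
  I8: { [X → ( ( - .] }  — reduce
  I9: { [T → ( a . X], [T → ( a .], [X → . ( ( -], [X → . ( T y] }  — shift, reduce
  I10: { [T → ( a X .] }  — reduce

I9 contains reduce item [T → ( a .] and shift items [X → . ( ( -], [X → . ( T y] — shift-reduce conflict.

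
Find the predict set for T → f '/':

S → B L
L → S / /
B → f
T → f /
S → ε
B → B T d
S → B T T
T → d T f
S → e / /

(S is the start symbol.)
{ 'f' }

PREDICT(T → f '/') = (FIRST(RHS) \ {ε}) ∪ (FOLLOW(T) if ε ∈ FIRST(RHS), i.e. RHS ⇒* ε)
FIRST(f '/') = { 'f' }
ε ∉ FIRST(f '/'), so FOLLOW(T) is not added.
PREDICT(T → f '/') = { 'f' }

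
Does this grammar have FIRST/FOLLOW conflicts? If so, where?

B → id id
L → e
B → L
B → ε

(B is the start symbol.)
No FIRST/FOLLOW conflicts.

A FIRST/FOLLOW conflict occurs when a non-terminal N has a nullable alternative N → β (β ⇒* ε) and another alternative N → α with FIRST(α) ∩ FOLLOW(N) ≠ ∅: on such a lookahead the parser cannot decide between expanding α and letting N vanish via β.

Nullable non-terminals: B.
FIRST sets used below: FIRST(L) = { 'e' }

B: nullable alternative(s) B → ε; FOLLOW(B) = { $ }
  B → id id: FIRST \ {ε} = { 'id' } — disjoint from FOLLOW(B)
  B → L: FIRST \ {ε} = { 'e' } — disjoint from FOLLOW(B)
  B → ε: FIRST \ {ε} = { } — this is the only nullable alternative, skip

L has no nullable alternative, so no FIRST/FOLLOW check is needed there.

No FIRST/FOLLOW conflicts found.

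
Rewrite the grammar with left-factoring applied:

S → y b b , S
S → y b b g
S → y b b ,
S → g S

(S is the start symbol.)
S → y b b S'
S' → , S''
S'' → S
S'' → ε
S' → g
S → g S

Left-factoring transforms A → αβ₁ | αβ₂ into A → αA' and A' → β₁ | β₂
(α is the longest common prefix among the alternatives). Repeat until
no nonterminal has two alternatives with a common prefix.

Round 1: S has alternatives sharing prefix 'y b b'. Introduce S': S → y b b S'
  Add: S' → , S
  Add: S' → g
  Add: S' → ,

Round 2: S' has alternatives sharing prefix ','. Introduce S'': S' → , S''
  Add: S'' → S
  Add: S'' → ε

No remaining common prefixes — done.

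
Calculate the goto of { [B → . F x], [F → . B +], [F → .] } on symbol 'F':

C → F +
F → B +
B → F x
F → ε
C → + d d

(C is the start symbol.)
{ [B → F . x] }

GOTO(I, 'F') = CLOSURE({ [A → αX.β] : [A → α.Xβ] ∈ I, X = 'F' })

Items with dot before 'F', with the dot advanced:
  [B → . F x] → [B → F . x]
Closure adds nothing (no advanced item has the dot before a non-terminal).

GOTO = { [B → F . x] }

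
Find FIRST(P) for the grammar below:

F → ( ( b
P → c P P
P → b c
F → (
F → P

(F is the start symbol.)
{ 'b', 'c' }

From P → c P P:
  - c is a terminal: add 'c' and stop
From P → b c:
  - b is a terminal: add 'b' and stop

Collecting: FIRST(P) = { 'b', 'c' }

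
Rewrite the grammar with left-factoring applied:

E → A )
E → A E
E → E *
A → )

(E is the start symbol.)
Left-factoring transforms A → αβ₁ | αβ₂ into A → αA' and A' → β₁ | β₂
(α is the longest common prefix among the alternatives). Repeat until
no nonterminal has two alternatives with a common prefix.

Round 1: E has alternatives sharing prefix 'A'. Introduce E': E → A E'
  Add: E' → )
  Add: E' → E

No remaining common prefixes — done.

Resulting grammar:
E → A E'
E' → )
E' → E
E → E *
A → )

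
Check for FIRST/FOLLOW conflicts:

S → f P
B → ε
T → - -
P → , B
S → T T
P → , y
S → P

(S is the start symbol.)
No FIRST/FOLLOW conflicts.

Nullable non-terminals: B.
B has a nullable alternative but only one production, so nothing to check.

P, S, T have no nullable alternative, so no FIRST/FOLLOW check is needed there.

No FIRST/FOLLOW conflicts found.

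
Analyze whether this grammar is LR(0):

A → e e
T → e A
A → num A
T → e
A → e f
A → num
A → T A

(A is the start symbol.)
A grammar is LR(0) if no state in the canonical LR(0) collection has:
  - both a shift item (dot before a terminal) and a complete item (shift-reduce conflict), or
  - two or more complete items (reduce-reduce conflict; the accept item [A' → A .] counts as a complete item here).

Augment with A' → A and build the canonical LR(0) collection (I0 = CLOSURE({[A' → . A]}), then GOTO on every symbol after a dot until no new states appear). It has 10 states:
  I0: { [A → . T A], [A → . e e], [A → . e f], [A → . num A], [A → . num], [A' → . A], [T → . e A], [T → . e] }  — shift
  I1: { [A' → A .] }  — accept
  I2: { [A → . T A], [A → . e e], [A → . e f], [A → . num A], [A → . num], [A → T . A], [T → . e A], [T → . e] }  — shift
  I3: { [A → . T A], [A → . e e], [A → . e f], [A → . num A], [A → . num], [A → e . e], [A → e . f], [T → . e A], [T → . e], [T → e . A], [T → e .] }  — shift, reduce
  I4: { [A → . T A], [A → . e e], [A → . e f], [A → . num A], [A → . num], [A → num . A], [A → num .], [T → . e A], [T → . e] }  — shift, reduce
  I5: { [A → num A .] }  — reduce
  I6: { [T → e A .] }  — reduce
  I7: { [A → . T A], [A → . e e], [A → . e f], [A → . num A], [A → . num], [A → e . e], [A → e . f], [A → e e .], [T → . e A], [T → . e], [T → e . A], [T → e .] }  — shift, 2 reduces
  I8: { [A → e f .] }  — reduce
  I9: { [A → T A .] }  — reduce

Conflict in state I3:
  Shift-reduce conflict between [T → e .] and [A → . e e]
So the grammar is NOT LR(0).

Answer: No. Shift-reduce conflict between [T → e .] and [A → . e e]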